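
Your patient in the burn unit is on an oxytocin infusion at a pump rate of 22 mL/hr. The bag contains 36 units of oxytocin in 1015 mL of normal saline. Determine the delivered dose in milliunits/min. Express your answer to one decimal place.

Concentration = 36 units ÷ 1015 mL = 0.03546798 units/mL = 35.46798 milliunits/mL
Drug rate = 22 mL/hr × 35.46798 milliunits/mL = 780.2956 milliunits/hr
780.2956 milliunits/hr ÷ 60 min/hr = 13.00493 milliunits/min

13.0 milliunits/min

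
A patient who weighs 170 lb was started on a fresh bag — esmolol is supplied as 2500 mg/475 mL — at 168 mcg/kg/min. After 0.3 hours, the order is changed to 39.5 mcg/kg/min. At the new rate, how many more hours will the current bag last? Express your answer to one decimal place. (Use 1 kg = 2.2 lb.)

Initial rate:
Weight = 170 lb ÷ 2.2 lb/kg = 77.27273 kg
Dose = 168 mcg/kg/min × 77.27273 kg = 12981.82 mcg/min
12981.82 mcg/min × 60 min/hr = 778909.1 mcg/hr
Concentration = 2500 mg ÷ 475 mL = 5.263158 mg/mL = 5263.158 mcg/mL
Rate = 778909.1 mcg/hr ÷ 5263.158 mcg/mL = 147.9927 mL/hr
Volume infused so far = 147.9927 mL/hr × 0.3 hr = 44.39782 mL
Volume remaining = 475 − 44.39782 = 430.6022 mL
New rate:
Dose = 39.5 mcg/kg/min × 77.27273 kg = 3052.273 mcg/min
3052.273 mcg/min × 60 min/hr = 183136.4 mcg/hr
Rate = 183136.4 mcg/hr ÷ 5263.158 mcg/mL = 34.79591 mL/hr
Time remaining = 430.6022 mL ÷ 34.79591 mL/hr = 12.37508 hr

12.4 hours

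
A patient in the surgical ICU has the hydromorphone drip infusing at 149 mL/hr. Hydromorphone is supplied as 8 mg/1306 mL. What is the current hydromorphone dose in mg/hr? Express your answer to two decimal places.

0.91 mg/hr

Concentration = 8 mg ÷ 1306 mL = 0.006125574 mg/mL
Drug rate = 149 mL/hr × 0.006125574 mg/mL = 0.9127106 mg/hr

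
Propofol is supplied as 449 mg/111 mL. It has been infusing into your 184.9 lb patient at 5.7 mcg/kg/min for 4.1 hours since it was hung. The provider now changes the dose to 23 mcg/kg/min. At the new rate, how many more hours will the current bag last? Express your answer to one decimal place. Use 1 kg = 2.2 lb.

Initial rate:
Weight = 184.9 lb ÷ 2.2 lb/kg = 84.04545 kg
Dose = 5.7 mcg/kg/min × 84.04545 kg = 479.0591 mcg/min
479.0591 mcg/min × 60 min/hr = 28743.55 mcg/hr
Concentration = 449 mg ÷ 111 mL = 4.045045 mg/mL = 4045.045 mcg/mL
Rate = 28743.55 mcg/hr ÷ 4045.045 mcg/mL = 7.105865 mL/hr
Volume infused so far = 7.105865 mL/hr × 4.1 hr = 29.13405 mL
Volume remaining = 111 − 29.13405 = 81.86595 mL
New rate:
Dose = 23 mcg/kg/min × 84.04545 kg = 1933.045 mcg/min
1933.045 mcg/min × 60 min/hr = 115982.7 mcg/hr
Rate = 115982.7 mcg/hr ÷ 4045.045 mcg/mL = 28.67279 mL/hr
Time remaining = 81.86595 mL ÷ 28.67279 mL/hr = 2.855179 hr

2.9 hours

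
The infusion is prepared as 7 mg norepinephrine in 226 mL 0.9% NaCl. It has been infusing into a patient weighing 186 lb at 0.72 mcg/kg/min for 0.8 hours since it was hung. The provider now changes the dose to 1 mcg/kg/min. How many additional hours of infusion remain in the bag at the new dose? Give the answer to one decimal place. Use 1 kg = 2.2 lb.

0.8 hours

Initial rate:
Weight = 186 lb ÷ 2.2 lb/kg = 84.54545 kg
Dose = 0.72 mcg/kg/min × 84.54545 kg = 60.87273 mcg/min
60.87273 mcg/min × 60 min/hr = 3652.364 mcg/hr
Concentration = 7 mg ÷ 226 mL = 0.03097345 mg/mL = 30.97345 mcg/mL
Rate = 3652.364 mcg/hr ÷ 30.97345 mcg/mL = 117.9192 mL/hr
Volume infused so far = 117.9192 mL/hr × 0.8 hr = 94.33534 mL
Volume remaining = 226 − 94.33534 = 131.6647 mL
New rate:
Dose = 1 mcg/kg/min × 84.54545 kg = 84.54545 mcg/min
84.54545 mcg/min × 60 min/hr = 5072.727 mcg/hr
Rate = 5072.727 mcg/hr ÷ 30.97345 mcg/mL = 163.7766 mL/hr
Time remaining = 131.6647 mL ÷ 163.7766 mL/hr = 0.8039283 hr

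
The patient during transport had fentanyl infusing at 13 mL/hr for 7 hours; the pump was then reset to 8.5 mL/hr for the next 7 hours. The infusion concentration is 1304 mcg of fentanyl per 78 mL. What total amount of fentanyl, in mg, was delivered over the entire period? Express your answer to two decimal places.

Concentration = 1304 mcg ÷ 78 mL = 16.71795 mcg/mL
Stage 1: 13 mL/hr × 7 hr = 91 mL → 91 mL × 16.71795 mcg/mL = 1521.333 mcg
Stage 2: 8.5 mL/hr × 7 hr = 59.5 mL → 59.5 mL × 16.71795 mcg/mL = 994.7179 mcg
Total = 1521.333 + 994.7179 = 2516.051 mcg = 2.516051 mg

2.52 mg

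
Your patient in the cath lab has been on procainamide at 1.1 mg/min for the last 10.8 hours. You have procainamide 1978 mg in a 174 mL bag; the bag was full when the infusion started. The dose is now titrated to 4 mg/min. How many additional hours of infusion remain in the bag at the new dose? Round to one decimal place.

Initial rate:
1.1 mg/min × 60 min/hr = 66 mg/hr
Concentration = 1978 mg ÷ 174 mL = 11.36782 mg/mL
Rate = 66 mg/hr ÷ 11.36782 mg/mL = 5.805865 mL/hr
Volume infused so far = 5.805865 mL/hr × 10.8 hr = 62.70334 mL
Volume remaining = 174 − 62.70334 = 111.2967 mL
New rate:
4 mg/min × 60 min/hr = 240 mg/hr
Rate = 240 mg/hr ÷ 11.36782 mg/mL = 21.11223 mL/hr
Time remaining = 111.2967 mL ÷ 21.11223 mL/hr = 5.271667 hr

5.3 hours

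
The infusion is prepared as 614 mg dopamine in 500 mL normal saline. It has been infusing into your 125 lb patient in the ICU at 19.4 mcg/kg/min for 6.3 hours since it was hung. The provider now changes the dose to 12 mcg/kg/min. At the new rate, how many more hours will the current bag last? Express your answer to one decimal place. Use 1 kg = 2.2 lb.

Initial rate:
Weight = 125 lb ÷ 2.2 lb/kg = 56.81818 kg
Dose = 19.4 mcg/kg/min × 56.81818 kg = 1102.273 mcg/min
1102.273 mcg/min × 60 min/hr = 66136.36 mcg/hr
Concentration = 614 mg ÷ 500 mL = 1.228 mg/mL = 1228 mcg/mL
Rate = 66136.36 mcg/hr ÷ 1228 mcg/mL = 53.85697 mL/hr
Volume infused so far = 53.85697 mL/hr × 6.3 hr = 339.2989 mL
Volume remaining = 500 − 339.2989 = 160.7011 mL
New rate:
Dose = 12 mcg/kg/min × 56.81818 kg = 681.8182 mcg/min
681.8182 mcg/min × 60 min/hr = 40909.09 mcg/hr
Rate = 40909.09 mcg/hr ÷ 1228 mcg/mL = 33.31359 mL/hr
Time remaining = 160.7011 mL ÷ 33.31359 mL/hr = 4.823889 hr

4.8 hours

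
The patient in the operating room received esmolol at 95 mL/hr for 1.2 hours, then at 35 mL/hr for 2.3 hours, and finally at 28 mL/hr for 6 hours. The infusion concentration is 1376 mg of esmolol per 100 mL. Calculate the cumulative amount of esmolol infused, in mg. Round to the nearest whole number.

Concentration = 1376 mg ÷ 100 mL = 13.76 mg/mL
Stage 1: 95 mL/hr × 1.2 hr = 114 mL → 114 mL × 13.76 mg/mL = 1568.64 mg
Stage 2: 35 mL/hr × 2.3 hr = 80.5 mL → 80.5 mL × 13.76 mg/mL = 1107.68 mg
Stage 3: 28 mL/hr × 6 hr = 168 mL → 168 mL × 13.76 mg/mL = 2311.68 mg
Total = 1568.64 + 1107.68 + 2311.68 = 4988 mg

4988 mg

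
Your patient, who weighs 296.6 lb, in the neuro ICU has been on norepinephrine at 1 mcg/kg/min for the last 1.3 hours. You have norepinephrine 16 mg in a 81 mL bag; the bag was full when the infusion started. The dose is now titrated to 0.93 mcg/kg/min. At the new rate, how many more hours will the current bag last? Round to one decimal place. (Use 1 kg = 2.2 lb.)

0.7 hours

Initial rate:
Weight = 296.6 lb ÷ 2.2 lb/kg = 134.8182 kg
Dose = 1 mcg/kg/min × 134.8182 kg = 134.8182 mcg/min
134.8182 mcg/min × 60 min/hr = 8089.091 mcg/hr
Concentration = 16 mg ÷ 81 mL = 0.1975309 mg/mL = 197.5309 mcg/mL
Rate = 8089.091 mcg/hr ÷ 197.5309 mcg/mL = 40.95102 mL/hr
Volume infused so far = 40.95102 mL/hr × 1.3 hr = 53.23633 mL
Volume remaining = 81 − 53.23633 = 27.76367 mL
New rate:
Dose = 0.93 mcg/kg/min × 134.8182 kg = 125.3809 mcg/min
125.3809 mcg/min × 60 min/hr = 7522.855 mcg/hr
Rate = 7522.855 mcg/hr ÷ 197.5309 mcg/mL = 38.08445 mL/hr
Time remaining = 27.76367 mL ÷ 38.08445 mL/hr = 0.7290028 hr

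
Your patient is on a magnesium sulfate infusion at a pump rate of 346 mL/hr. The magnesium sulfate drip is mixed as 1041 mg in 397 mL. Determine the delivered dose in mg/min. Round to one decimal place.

Concentration = 1041 mg ÷ 397 mL = 2.622166 mg/mL
Drug rate = 346 mL/hr × 2.622166 mg/mL = 907.2695 mg/hr
907.2695 mg/hr ÷ 60 min/hr = 15.12116 mg/min

15.1 mg/min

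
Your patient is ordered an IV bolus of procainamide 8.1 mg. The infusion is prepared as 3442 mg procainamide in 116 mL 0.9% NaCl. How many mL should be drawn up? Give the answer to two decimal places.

Concentration = 3442 mg ÷ 116 mL = 29.67241 mg/mL
Volume = 8.1 mg ÷ 29.67241 mg/mL = 0.2729808 mL

0.27 mL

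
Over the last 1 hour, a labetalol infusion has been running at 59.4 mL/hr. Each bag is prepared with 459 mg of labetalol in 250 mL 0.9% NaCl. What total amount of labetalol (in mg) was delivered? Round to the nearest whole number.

Concentration = 459 mg ÷ 250 mL = 1.836 mg/mL
Drug rate = 59.4 mL/hr × 1.836 mg/mL = 109.0584 mg/hr
Total = 109.0584 mg/hr × 1 hr = 109.0584 mg

109 mg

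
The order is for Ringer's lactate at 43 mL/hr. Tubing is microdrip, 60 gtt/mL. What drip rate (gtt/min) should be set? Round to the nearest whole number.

43 gtt/min

43 mL/hr ÷ 60 min/hr = 0.7166667 mL/min
0.7166667 mL/min × 60 gtt/mL = 43 gtt/min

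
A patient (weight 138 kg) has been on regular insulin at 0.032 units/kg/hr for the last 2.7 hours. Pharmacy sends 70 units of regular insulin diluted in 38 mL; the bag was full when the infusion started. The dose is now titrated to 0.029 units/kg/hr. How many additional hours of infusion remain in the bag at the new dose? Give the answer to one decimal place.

14.5 hours

Initial rate:
Dose = 0.032 units/kg/hr × 138 kg = 4.416 units/hr
Concentration = 70 units ÷ 38 mL = 1.842105 units/mL
Rate = 4.416 units/hr ÷ 1.842105 units/mL = 2.397257 mL/hr
Volume infused so far = 2.397257 mL/hr × 2.7 hr = 6.472594 mL
Volume remaining = 38 − 6.472594 = 31.52741 mL
New rate:
Dose = 0.029 units/kg/hr × 138 kg = 4.002 units/hr
Rate = 4.002 units/hr ÷ 1.842105 units/mL = 2.172514 mL/hr
Time remaining = 31.52741 mL ÷ 2.172514 mL/hr = 14.51194 hr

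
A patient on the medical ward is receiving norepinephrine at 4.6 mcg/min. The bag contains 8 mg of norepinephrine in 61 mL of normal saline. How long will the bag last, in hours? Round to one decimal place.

4.6 mcg/min × 60 min/hr = 276 mcg/hr
Concentration = 8 mg ÷ 61 mL = 0.1311475 mg/mL = 131.1475 mcg/mL
Rate = 276 mcg/hr ÷ 131.1475 mcg/mL = 2.1045 mL/hr
Duration = 61 mL ÷ 2.1045 mL/hr = 28.98551 hr

29.0 hours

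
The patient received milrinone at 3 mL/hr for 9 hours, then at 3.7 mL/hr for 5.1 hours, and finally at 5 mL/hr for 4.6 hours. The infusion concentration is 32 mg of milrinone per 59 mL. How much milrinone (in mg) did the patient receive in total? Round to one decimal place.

37.4 mg

Concentration = 32 mg ÷ 59 mL = 0.5423729 mg/mL
Stage 1: 3 mL/hr × 9 hr = 27 mL → 27 mL × 0.5423729 mg/mL = 14.64407 mg
Stage 2: 3.7 mL/hr × 5.1 hr = 18.87 mL → 18.87 mL × 0.5423729 mg/mL = 10.23458 mg
Stage 3: 5 mL/hr × 4.6 hr = 23 mL → 23 mL × 0.5423729 mg/mL = 12.47458 mg
Total = 14.64407 + 10.23458 + 12.47458 = 37.35322 mg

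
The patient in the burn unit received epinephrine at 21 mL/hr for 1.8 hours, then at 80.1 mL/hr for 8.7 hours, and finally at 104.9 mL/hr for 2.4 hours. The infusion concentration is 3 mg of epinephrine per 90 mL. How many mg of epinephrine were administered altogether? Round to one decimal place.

Concentration = 3 mg ÷ 90 mL = 0.03333333 mg/mL
Stage 1: 21 mL/hr × 1.8 hr = 37.8 mL → 37.8 mL × 0.03333333 mg/mL = 1.26 mg
Stage 2: 80.1 mL/hr × 8.7 hr = 696.87 mL → 696.87 mL × 0.03333333 mg/mL = 23.229 mg
Stage 3: 104.9 mL/hr × 2.4 hr = 251.76 mL → 251.76 mL × 0.03333333 mg/mL = 8.392 mg
Total = 1.26 + 23.229 + 8.392 = 32.881 mg

32.9 mg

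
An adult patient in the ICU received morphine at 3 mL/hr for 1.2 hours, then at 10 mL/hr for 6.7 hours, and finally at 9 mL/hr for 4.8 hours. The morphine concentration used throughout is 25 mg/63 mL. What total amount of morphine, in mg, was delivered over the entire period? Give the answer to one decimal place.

Concentration = 25 mg ÷ 63 mL = 0.3968254 mg/mL
Stage 1: 3 mL/hr × 1.2 hr = 3.6 mL → 3.6 mL × 0.3968254 mg/mL = 1.428571 mg
Stage 2: 10 mL/hr × 6.7 hr = 67 mL → 67 mL × 0.3968254 mg/mL = 26.5873 mg
Stage 3: 9 mL/hr × 4.8 hr = 43.2 mL → 43.2 mL × 0.3968254 mg/mL = 17.14286 mg
Total = 1.428571 + 26.5873 + 17.14286 = 45.15873 mg

45.2 mg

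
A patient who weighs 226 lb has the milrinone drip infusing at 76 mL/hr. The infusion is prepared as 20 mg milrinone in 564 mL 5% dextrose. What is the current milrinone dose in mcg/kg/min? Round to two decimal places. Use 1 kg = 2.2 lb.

0.44 mcg/kg/min

Weight = 226 lb ÷ 2.2 lb/kg = 102.7273 kg
Concentration = 20 mg ÷ 564 mL = 0.03546099 mg/mL = 35.46099 mcg/mL
Drug rate = 76 mL/hr × 35.46099 mcg/mL = 2695.035 mcg/hr
2695.035 mcg/hr ÷ 60 min/hr = 44.91726 mcg/min
44.91726 mcg/min ÷ 102.7273 kg = 0.4372476 mcg/kg/min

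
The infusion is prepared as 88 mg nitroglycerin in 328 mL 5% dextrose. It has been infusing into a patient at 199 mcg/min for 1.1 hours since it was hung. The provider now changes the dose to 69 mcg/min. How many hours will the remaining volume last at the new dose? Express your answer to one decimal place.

Initial rate:
199 mcg/min × 60 min/hr = 11940 mcg/hr
Concentration = 88 mg ÷ 328 mL = 0.2682927 mg/mL = 268.2927 mcg/mL
Rate = 11940 mcg/hr ÷ 268.2927 mcg/mL = 44.50364 mL/hr
Volume infused so far = 44.50364 mL/hr × 1.1 hr = 48.954 mL
Volume remaining = 328 − 48.954 = 279.046 mL
New rate:
69 mcg/min × 60 min/hr = 4140 mcg/hr
Rate = 4140 mcg/hr ÷ 268.2927 mcg/mL = 15.43091 mL/hr
Time remaining = 279.046 mL ÷ 15.43091 mL/hr = 18.08357 hr

18.1 hours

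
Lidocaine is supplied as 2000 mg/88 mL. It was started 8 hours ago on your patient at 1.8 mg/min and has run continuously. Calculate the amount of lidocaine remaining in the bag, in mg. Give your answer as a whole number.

1.8 mg/min × 60 min/hr = 108 mg/hr
Concentration = 2000 mg ÷ 88 mL = 22.72727 mg/mL
Rate = 108 mg/hr ÷ 22.72727 mg/mL = 4.752 mL/hr
Volume infused = 4.752 mL/hr × 8 hr = 38.016 mL
Volume remaining = 88 − 38.016 = 49.984 mL
Drug remaining = 49.984 mL × 22.72727 mg/mL = 1136 mg

1136 mg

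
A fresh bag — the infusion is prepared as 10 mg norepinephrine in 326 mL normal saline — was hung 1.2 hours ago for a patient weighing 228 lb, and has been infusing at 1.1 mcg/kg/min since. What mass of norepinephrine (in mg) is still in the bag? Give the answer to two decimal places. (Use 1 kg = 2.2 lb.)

1.79 mg

Weight = 228 lb ÷ 2.2 lb/kg = 103.6364 kg
Dose = 1.1 mcg/kg/min × 103.6364 kg = 114 mcg/min
114 mcg/min × 60 min/hr = 6840 mcg/hr
Concentration = 10 mg ÷ 326 mL = 0.03067485 mg/mL = 30.67485 mcg/mL
Rate = 6840 mcg/hr ÷ 30.67485 mcg/mL = 222.984 mL/hr
Volume infused = 222.984 mL/hr × 1.2 hr = 267.5808 mL
Volume remaining = 326 − 267.5808 = 58.4192 mL
Drug remaining = 58.4192 mL × 30.67485 mcg/mL = 1792 mcg = 1.792 mg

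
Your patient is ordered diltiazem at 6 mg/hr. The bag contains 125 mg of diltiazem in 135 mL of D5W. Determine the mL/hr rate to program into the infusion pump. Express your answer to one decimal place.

6.5 mL/hr

Concentration = 125 mg ÷ 135 mL = 0.9259259 mg/mL
Rate = 6 mg/hr ÷ 0.9259259 mg/mL = 6.48 mL/hr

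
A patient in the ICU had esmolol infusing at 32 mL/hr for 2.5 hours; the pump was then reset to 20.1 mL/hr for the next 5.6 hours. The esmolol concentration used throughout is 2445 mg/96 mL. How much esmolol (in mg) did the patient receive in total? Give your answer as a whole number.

Concentration = 2445 mg ÷ 96 mL = 25.46875 mg/mL
Stage 1: 32 mL/hr × 2.5 hr = 80 mL → 80 mL × 25.46875 mg/mL = 2037.5 mg
Stage 2: 20.1 mL/hr × 5.6 hr = 112.56 mL → 112.56 mL × 25.46875 mg/mL = 2866.763 mg
Total = 2037.5 + 2866.763 = 4904.262 mg

4904 mg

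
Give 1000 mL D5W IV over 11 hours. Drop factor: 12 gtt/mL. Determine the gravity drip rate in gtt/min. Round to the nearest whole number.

1000 mL ÷ (11 hr × 60 = 660 min) = 1.515152 mL/min
1.515152 mL/min × 12 gtt/mL = 18.18182 gtt/min

18 gtt/min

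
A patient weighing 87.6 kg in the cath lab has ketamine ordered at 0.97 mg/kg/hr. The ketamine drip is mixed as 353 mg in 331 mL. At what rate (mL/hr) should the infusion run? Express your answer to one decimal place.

Dose = 0.97 mg/kg/hr × 87.6 kg = 84.972 mg/hr
Concentration = 353 mg ÷ 331 mL = 1.066465 mg/mL
Rate = 84.972 mg/hr ÷ 1.066465 mg/mL = 79.67629 mL/hr

79.7 mL/hr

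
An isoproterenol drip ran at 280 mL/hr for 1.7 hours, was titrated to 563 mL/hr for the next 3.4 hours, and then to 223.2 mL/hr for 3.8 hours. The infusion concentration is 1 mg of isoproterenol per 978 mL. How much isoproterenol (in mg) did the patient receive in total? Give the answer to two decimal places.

3.31 mg

Concentration = 1 mg ÷ 978 mL = 0.001022495 mg/mL
Stage 1: 280 mL/hr × 1.7 hr = 476 mL → 476 mL × 0.001022495 mg/mL = 0.4867076 mg
Stage 2: 563 mL/hr × 3.4 hr = 1914.2 mL → 1914.2 mL × 0.001022495 mg/mL = 1.95726 mg
Stage 3: 223.2 mL/hr × 3.8 hr = 848.16 mL → 848.16 mL × 0.001022495 mg/mL = 0.8672393 mg
Total = 0.4867076 + 1.95726 + 0.8672393 = 3.311207 mg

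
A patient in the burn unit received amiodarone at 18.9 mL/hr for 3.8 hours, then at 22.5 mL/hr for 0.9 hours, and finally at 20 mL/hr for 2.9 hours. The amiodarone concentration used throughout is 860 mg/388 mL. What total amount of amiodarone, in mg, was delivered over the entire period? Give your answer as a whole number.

Concentration = 860 mg ÷ 388 mL = 2.216495 mg/mL
Stage 1: 18.9 mL/hr × 3.8 hr = 71.82 mL → 71.82 mL × 2.216495 mg/mL = 159.1887 mg
Stage 2: 22.5 mL/hr × 0.9 hr = 20.25 mL → 20.25 mL × 2.216495 mg/mL = 44.88402 mg
Stage 3: 20 mL/hr × 2.9 hr = 58 mL → 58 mL × 2.216495 mg/mL = 128.5567 mg
Total = 159.1887 + 44.88402 + 128.5567 = 332.6294 mg

333 mg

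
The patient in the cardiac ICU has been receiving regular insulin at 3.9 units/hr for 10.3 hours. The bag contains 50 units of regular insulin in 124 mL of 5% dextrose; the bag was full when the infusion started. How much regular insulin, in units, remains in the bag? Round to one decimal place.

9.8 units

Concentration = 50 units ÷ 124 mL = 0.4032258 units/mL
Rate = 3.9 units/hr ÷ 0.4032258 units/mL = 9.672 mL/hr
Volume infused = 9.672 mL/hr × 10.3 hr = 99.6216 mL
Volume remaining = 124 − 99.6216 = 24.3784 mL
Drug remaining = 24.3784 mL × 0.4032258 units/mL = 9.83 units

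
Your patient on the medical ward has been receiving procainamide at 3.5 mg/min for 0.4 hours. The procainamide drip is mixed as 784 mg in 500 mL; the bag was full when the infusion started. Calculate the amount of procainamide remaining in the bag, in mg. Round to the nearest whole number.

700 mg

3.5 mg/min × 60 min/hr = 210 mg/hr
Concentration = 784 mg ÷ 500 mL = 1.568 mg/mL
Rate = 210 mg/hr ÷ 1.568 mg/mL = 133.9286 mL/hr
Volume infused = 133.9286 mL/hr × 0.4 hr = 53.57143 mL
Volume remaining = 500 − 53.57143 = 446.4286 mL
Drug remaining = 446.4286 mL × 1.568 mg/mL = 700 mg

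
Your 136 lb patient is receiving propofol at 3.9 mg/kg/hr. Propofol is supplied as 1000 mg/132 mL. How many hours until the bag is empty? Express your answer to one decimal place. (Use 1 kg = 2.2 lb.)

Weight = 136 lb ÷ 2.2 lb/kg = 61.81818 kg
Dose = 3.9 mg/kg/hr × 61.81818 kg = 241.0909 mg/hr
Concentration = 1000 mg ÷ 132 mL = 7.575758 mg/mL
Rate = 241.0909 mg/hr ÷ 7.575758 mg/mL = 31.824 mL/hr
Duration = 132 mL ÷ 31.824 mL/hr = 4.147813 hr

4.1 hours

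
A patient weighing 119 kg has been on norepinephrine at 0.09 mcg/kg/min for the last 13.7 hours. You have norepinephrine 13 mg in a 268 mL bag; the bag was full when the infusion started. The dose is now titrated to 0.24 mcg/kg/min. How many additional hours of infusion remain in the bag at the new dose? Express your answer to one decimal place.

Initial rate:
Dose = 0.09 mcg/kg/min × 119 kg = 10.71 mcg/min
10.71 mcg/min × 60 min/hr = 642.6 mcg/hr
Concentration = 13 mg ÷ 268 mL = 0.04850746 mg/mL = 48.50746 mcg/mL
Rate = 642.6 mcg/hr ÷ 48.50746 mcg/mL = 13.24745 mL/hr
Volume infused so far = 13.24745 mL/hr × 13.7 hr = 181.49 mL
Volume remaining = 268 − 181.49 = 86.50999 mL
New rate:
Dose = 0.24 mcg/kg/min × 119 kg = 28.56 mcg/min
28.56 mcg/min × 60 min/hr = 1713.6 mcg/hr
Rate = 1713.6 mcg/hr ÷ 48.50746 mcg/mL = 35.32652 mL/hr
Time remaining = 86.50999 mL ÷ 35.32652 mL/hr = 2.448868 hr

2.4 hours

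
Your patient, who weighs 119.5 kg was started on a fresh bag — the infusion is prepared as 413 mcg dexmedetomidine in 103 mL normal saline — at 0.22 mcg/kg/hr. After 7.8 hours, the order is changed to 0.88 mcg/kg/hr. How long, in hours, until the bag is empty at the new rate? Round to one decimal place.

Initial rate:
Dose = 0.22 mcg/kg/hr × 119.5 kg = 26.29 mcg/hr
Concentration = 413 mcg ÷ 103 mL = 4.009709 mcg/mL
Rate = 26.29 mcg/hr ÷ 4.009709 mcg/mL = 6.556586 mL/hr
Volume infused so far = 6.556586 mL/hr × 7.8 hr = 51.14137 mL
Volume remaining = 103 − 51.14137 = 51.85863 mL
New rate:
Dose = 0.88 mcg/kg/hr × 119.5 kg = 105.16 mcg/hr
Rate = 105.16 mcg/hr ÷ 4.009709 mcg/mL = 26.22634 mL/hr
Time remaining = 51.85863 mL ÷ 26.22634 mL/hr = 1.977349 hr

2.0 hours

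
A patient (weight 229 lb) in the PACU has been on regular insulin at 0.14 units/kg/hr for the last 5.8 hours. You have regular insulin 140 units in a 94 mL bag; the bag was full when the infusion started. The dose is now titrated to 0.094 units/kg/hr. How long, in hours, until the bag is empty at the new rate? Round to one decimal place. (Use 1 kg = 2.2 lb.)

5.7 hours

Initial rate:
Weight = 229 lb ÷ 2.2 lb/kg = 104.0909 kg
Dose = 0.14 units/kg/hr × 104.0909 kg = 14.57273 units/hr
Concentration = 140 units ÷ 94 mL = 1.489362 units/mL
Rate = 14.57273 units/hr ÷ 1.489362 units/mL = 9.784545 mL/hr
Volume infused so far = 9.784545 mL/hr × 5.8 hr = 56.75036 mL
Volume remaining = 94 − 56.75036 = 37.24964 mL
New rate:
Dose = 0.094 units/kg/hr × 104.0909 kg = 9.784545 units/hr
Rate = 9.784545 units/hr ÷ 1.489362 units/mL = 6.569623 mL/hr
Time remaining = 37.24964 mL ÷ 6.569623 mL/hr = 5.66998 hr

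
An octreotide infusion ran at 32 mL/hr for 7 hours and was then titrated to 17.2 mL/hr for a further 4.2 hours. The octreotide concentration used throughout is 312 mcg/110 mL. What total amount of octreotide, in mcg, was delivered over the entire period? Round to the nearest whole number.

Concentration = 312 mcg ÷ 110 mL = 2.836364 mcg/mL
Stage 1: 32 mL/hr × 7 hr = 224 mL → 224 mL × 2.836364 mcg/mL = 635.3455 mcg
Stage 2: 17.2 mL/hr × 4.2 hr = 72.24 mL → 72.24 mL × 2.836364 mcg/mL = 204.8989 mcg
Total = 635.3455 + 204.8989 = 840.2444 mcg

840 mcg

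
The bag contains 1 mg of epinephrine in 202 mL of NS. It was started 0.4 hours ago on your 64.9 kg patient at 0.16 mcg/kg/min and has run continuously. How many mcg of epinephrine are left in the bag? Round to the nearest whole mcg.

751 mcg

Dose = 0.16 mcg/kg/min × 64.9 kg = 10.384 mcg/min
10.384 mcg/min × 60 min/hr = 623.04 mcg/hr
Concentration = 1 mg ÷ 202 mL = 0.004950495 mg/mL = 4.950495 mcg/mL
Rate = 623.04 mcg/hr ÷ 4.950495 mcg/mL = 125.8541 mL/hr
Volume infused = 125.8541 mL/hr × 0.4 hr = 50.34163 mL
Volume remaining = 202 − 50.34163 = 151.6584 mL
Drug remaining = 151.6584 mL × 4.950495 mcg/mL = 750.784 mcg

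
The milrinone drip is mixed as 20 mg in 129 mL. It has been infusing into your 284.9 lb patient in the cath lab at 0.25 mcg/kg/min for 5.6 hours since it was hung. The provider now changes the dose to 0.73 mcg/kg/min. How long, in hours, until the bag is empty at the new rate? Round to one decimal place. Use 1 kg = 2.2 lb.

1.6 hours

Initial rate:
Weight = 284.9 lb ÷ 2.2 lb/kg = 129.5 kg
Dose = 0.25 mcg/kg/min × 129.5 kg = 32.375 mcg/min
32.375 mcg/min × 60 min/hr = 1942.5 mcg/hr
Concentration = 20 mg ÷ 129 mL = 0.1550388 mg/mL = 155.0388 mcg/mL
Rate = 1942.5 mcg/hr ÷ 155.0388 mcg/mL = 12.52912 mL/hr
Volume infused so far = 12.52912 mL/hr × 5.6 hr = 70.1631 mL
Volume remaining = 129 − 70.1631 = 58.8369 mL
New rate:
Dose = 0.73 mcg/kg/min × 129.5 kg = 94.535 mcg/min
94.535 mcg/min × 60 min/hr = 5672.1 mcg/hr
Rate = 5672.1 mcg/hr ÷ 155.0388 mcg/mL = 36.58504 mL/hr
Time remaining = 58.8369 mL ÷ 36.58504 mL/hr = 1.608223 hr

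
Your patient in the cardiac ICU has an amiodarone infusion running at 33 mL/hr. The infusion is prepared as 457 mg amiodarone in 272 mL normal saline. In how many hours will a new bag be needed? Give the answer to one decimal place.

Duration = 272 mL ÷ 33 mL/hr = 8.242424 hr

8.2 hours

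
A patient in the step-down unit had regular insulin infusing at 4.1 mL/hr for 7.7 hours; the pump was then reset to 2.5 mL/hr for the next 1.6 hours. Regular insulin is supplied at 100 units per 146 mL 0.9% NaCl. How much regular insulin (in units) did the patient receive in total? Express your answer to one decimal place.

24.4 units

Concentration = 100 units ÷ 146 mL = 0.6849315 units/mL
Stage 1: 4.1 mL/hr × 7.7 hr = 31.57 mL → 31.57 mL × 0.6849315 units/mL = 21.62329 units
Stage 2: 2.5 mL/hr × 1.6 hr = 4 mL → 4 mL × 0.6849315 units/mL = 2.739726 units
Total = 21.62329 + 2.739726 = 24.36301 units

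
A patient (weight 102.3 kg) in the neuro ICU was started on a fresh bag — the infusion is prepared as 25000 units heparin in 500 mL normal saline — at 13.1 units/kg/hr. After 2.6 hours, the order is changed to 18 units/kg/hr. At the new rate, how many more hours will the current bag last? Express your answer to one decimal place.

11.7 hours

Initial rate:
Dose = 13.1 units/kg/hr × 102.3 kg = 1340.13 units/hr
Concentration = 25000 units ÷ 500 mL = 50 units/mL
Rate = 1340.13 units/hr ÷ 50 units/mL = 26.8026 mL/hr
Volume infused so far = 26.8026 mL/hr × 2.6 hr = 69.68676 mL
Volume remaining = 500 − 69.68676 = 430.3132 mL
New rate:
Dose = 18 units/kg/hr × 102.3 kg = 1841.4 units/hr
Rate = 1841.4 units/hr ÷ 50 units/mL = 36.828 mL/hr
Time remaining = 430.3132 mL ÷ 36.828 mL/hr = 11.6844 hr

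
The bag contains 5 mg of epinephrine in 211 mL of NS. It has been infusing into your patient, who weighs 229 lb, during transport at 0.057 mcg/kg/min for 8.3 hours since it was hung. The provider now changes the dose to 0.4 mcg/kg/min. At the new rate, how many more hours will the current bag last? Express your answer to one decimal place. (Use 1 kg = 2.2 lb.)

0.8 hours

Initial rate:
Weight = 229 lb ÷ 2.2 lb/kg = 104.0909 kg
Dose = 0.057 mcg/kg/min × 104.0909 kg = 5.933182 mcg/min
5.933182 mcg/min × 60 min/hr = 355.9909 mcg/hr
Concentration = 5 mg ÷ 211 mL = 0.02369668 mg/mL = 23.69668 mcg/mL
Rate = 355.9909 mcg/hr ÷ 23.69668 mcg/mL = 15.02282 mL/hr
Volume infused so far = 15.02282 mL/hr × 8.3 hr = 124.6894 mL
Volume remaining = 211 − 124.6894 = 86.31062 mL
New rate:
Dose = 0.4 mcg/kg/min × 104.0909 kg = 41.63636 mcg/min
41.63636 mcg/min × 60 min/hr = 2498.182 mcg/hr
Rate = 2498.182 mcg/hr ÷ 23.69668 mcg/mL = 105.4233 mL/hr
Time remaining = 86.31062 mL ÷ 105.4233 mL/hr = 0.8187056 hr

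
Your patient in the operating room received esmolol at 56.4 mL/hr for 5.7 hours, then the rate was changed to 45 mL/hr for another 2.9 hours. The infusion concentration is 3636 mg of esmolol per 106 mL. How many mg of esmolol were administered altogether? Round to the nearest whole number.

Concentration = 3636 mg ÷ 106 mL = 34.30189 mg/mL
Stage 1: 56.4 mL/hr × 5.7 hr = 321.48 mL → 321.48 mL × 34.30189 mg/mL = 11027.37 mg
Stage 2: 45 mL/hr × 2.9 hr = 130.5 mL → 130.5 mL × 34.30189 mg/mL = 4476.396 mg
Total = 11027.37 + 4476.396 = 15503.77 mg

15504 mg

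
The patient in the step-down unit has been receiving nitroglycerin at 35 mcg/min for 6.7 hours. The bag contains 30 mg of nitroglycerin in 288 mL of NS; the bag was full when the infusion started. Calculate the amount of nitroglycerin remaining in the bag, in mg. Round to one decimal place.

15.9 mg

35 mcg/min × 60 min/hr = 2100 mcg/hr
Concentration = 30 mg ÷ 288 mL = 0.1041667 mg/mL = 104.1667 mcg/mL
Rate = 2100 mcg/hr ÷ 104.1667 mcg/mL = 20.16 mL/hr
Volume infused = 20.16 mL/hr × 6.7 hr = 135.072 mL
Volume remaining = 288 − 135.072 = 152.928 mL
Drug remaining = 152.928 mL × 104.1667 mcg/mL = 15930 mcg = 15.93 mg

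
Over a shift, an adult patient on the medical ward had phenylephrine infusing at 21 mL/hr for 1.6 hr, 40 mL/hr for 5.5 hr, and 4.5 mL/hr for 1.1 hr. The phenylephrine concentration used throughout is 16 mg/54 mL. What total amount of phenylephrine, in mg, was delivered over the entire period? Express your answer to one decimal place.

Concentration = 16 mg ÷ 54 mL = 0.2962963 mg/mL
Stage 1: 21 mL/hr × 1.6 hr = 33.6 mL → 33.6 mL × 0.2962963 mg/mL = 9.955556 mg
Stage 2: 40 mL/hr × 5.5 hr = 220 mL → 220 mL × 0.2962963 mg/mL = 65.18519 mg
Stage 3: 4.5 mL/hr × 1.1 hr = 4.95 mL → 4.95 mL × 0.2962963 mg/mL = 1.466667 mg
Total = 9.955556 + 65.18519 + 1.466667 = 76.60741 mg

76.6 mg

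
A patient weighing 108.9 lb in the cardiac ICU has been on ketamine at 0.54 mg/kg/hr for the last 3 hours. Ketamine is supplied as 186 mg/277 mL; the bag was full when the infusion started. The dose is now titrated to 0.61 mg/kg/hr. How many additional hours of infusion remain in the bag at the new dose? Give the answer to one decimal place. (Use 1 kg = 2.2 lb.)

Initial rate:
Weight = 108.9 lb ÷ 2.2 lb/kg = 49.5 kg
Dose = 0.54 mg/kg/hr × 49.5 kg = 26.73 mg/hr
Concentration = 186 mg ÷ 277 mL = 0.6714801 mg/mL
Rate = 26.73 mg/hr ÷ 0.6714801 mg/mL = 39.80758 mL/hr
Volume infused so far = 39.80758 mL/hr × 3 hr = 119.4227 mL
Volume remaining = 277 − 119.4227 = 157.5773 mL
New rate:
Dose = 0.61 mg/kg/hr × 49.5 kg = 30.195 mg/hr
Rate = 30.195 mg/hr ÷ 0.6714801 mg/mL = 44.96782 mL/hr
Time remaining = 157.5773 mL ÷ 44.96782 mL/hr = 3.504223 hr

3.5 hours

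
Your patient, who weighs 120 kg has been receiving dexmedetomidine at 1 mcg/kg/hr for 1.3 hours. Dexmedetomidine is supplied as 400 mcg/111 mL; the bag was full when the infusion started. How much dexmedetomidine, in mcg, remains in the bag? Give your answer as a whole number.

Dose = 1 mcg/kg/hr × 120 kg = 120 mcg/hr
Concentration = 400 mcg ÷ 111 mL = 3.603604 mcg/mL
Rate = 120 mcg/hr ÷ 3.603604 mcg/mL = 33.3 mL/hr
Volume infused = 33.3 mL/hr × 1.3 hr = 43.29 mL
Volume remaining = 111 − 43.29 = 67.71 mL
Drug remaining = 67.71 mL × 3.603604 mcg/mL = 244 mcg

244 mcg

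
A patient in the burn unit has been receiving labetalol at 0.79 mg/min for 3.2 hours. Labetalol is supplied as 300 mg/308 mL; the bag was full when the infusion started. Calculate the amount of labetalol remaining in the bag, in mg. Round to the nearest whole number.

148 mg

0.79 mg/min × 60 min/hr = 47.4 mg/hr
Concentration = 300 mg ÷ 308 mL = 0.974026 mg/mL
Rate = 47.4 mg/hr ÷ 0.974026 mg/mL = 48.664 mL/hr
Volume infused = 48.664 mL/hr × 3.2 hr = 155.7248 mL
Volume remaining = 308 − 155.7248 = 152.2752 mL
Drug remaining = 152.2752 mL × 0.974026 mg/mL = 148.32 mg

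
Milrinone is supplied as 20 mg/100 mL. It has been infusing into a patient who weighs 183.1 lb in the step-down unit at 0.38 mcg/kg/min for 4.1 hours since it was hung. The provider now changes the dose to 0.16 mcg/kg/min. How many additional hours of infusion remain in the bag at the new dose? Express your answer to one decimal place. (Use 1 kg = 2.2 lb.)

Initial rate:
Weight = 183.1 lb ÷ 2.2 lb/kg = 83.22727 kg
Dose = 0.38 mcg/kg/min × 83.22727 kg = 31.62636 mcg/min
31.62636 mcg/min × 60 min/hr = 1897.582 mcg/hr
Concentration = 20 mg ÷ 100 mL = 0.2 mg/mL = 200 mcg/mL
Rate = 1897.582 mcg/hr ÷ 200 mcg/mL = 9.487909 mL/hr
Volume infused so far = 9.487909 mL/hr × 4.1 hr = 38.90043 mL
Volume remaining = 100 − 38.90043 = 61.09957 mL
New rate:
Dose = 0.16 mcg/kg/min × 83.22727 kg = 13.31636 mcg/min
13.31636 mcg/min × 60 min/hr = 798.9818 mcg/hr
Rate = 798.9818 mcg/hr ÷ 200 mcg/mL = 3.994909 mL/hr
Time remaining = 61.09957 mL ÷ 3.994909 mL/hr = 15.29436 hr

15.3 hours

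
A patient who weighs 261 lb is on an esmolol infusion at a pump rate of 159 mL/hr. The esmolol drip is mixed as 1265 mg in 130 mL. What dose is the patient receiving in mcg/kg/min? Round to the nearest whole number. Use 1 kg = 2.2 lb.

217 mcg/kg/min

Weight = 261 lb ÷ 2.2 lb/kg = 118.6364 kg
Concentration = 1265 mg ÷ 130 mL = 9.730769 mg/mL = 9730.769 mcg/mL
Drug rate = 159 mL/hr × 9730.769 mcg/mL = 1547192 mcg/hr
1547192 mcg/hr ÷ 60 min/hr = 25786.54 mcg/min
25786.54 mcg/min ÷ 118.6364 kg = 217.3578 mcg/kg/min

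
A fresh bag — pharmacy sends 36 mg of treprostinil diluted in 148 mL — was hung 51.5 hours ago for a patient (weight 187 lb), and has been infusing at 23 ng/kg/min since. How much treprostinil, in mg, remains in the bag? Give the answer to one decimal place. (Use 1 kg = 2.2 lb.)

30.0 mg

Weight = 187 lb ÷ 2.2 lb/kg = 85 kg
Dose = 23 ng/kg/min × 85 kg = 1955 ng/min
1955 ng/min × 60 min/hr = 117300 ng/hr
Concentration = 36 mg ÷ 148 mL = 0.2432432 mg/mL = 243243.2 ng/mL
Rate = 117300 ng/hr ÷ 243243.2 ng/mL = 0.4822333 mL/hr
Volume infused = 0.4822333 mL/hr × 51.5 hr = 24.83502 mL
Volume remaining = 148 − 24.83502 = 123.165 mL
Drug remaining = 123.165 mL × 243243.2 ng/mL = 29959050 ng = 29.95905 mg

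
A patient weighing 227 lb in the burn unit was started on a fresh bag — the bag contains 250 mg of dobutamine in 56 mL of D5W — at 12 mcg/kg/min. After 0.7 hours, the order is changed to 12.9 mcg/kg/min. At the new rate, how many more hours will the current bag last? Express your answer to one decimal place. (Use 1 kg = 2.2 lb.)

Initial rate:
Weight = 227 lb ÷ 2.2 lb/kg = 103.1818 kg
Dose = 12 mcg/kg/min × 103.1818 kg = 1238.182 mcg/min
1238.182 mcg/min × 60 min/hr = 74290.91 mcg/hr
Concentration = 250 mg ÷ 56 mL = 4.464286 mg/mL = 4464.286 mcg/mL
Rate = 74290.91 mcg/hr ÷ 4464.286 mcg/mL = 16.64116 mL/hr
Volume infused so far = 16.64116 mL/hr × 0.7 hr = 11.64881 mL
Volume remaining = 56 − 11.64881 = 44.35119 mL
New rate:
Dose = 12.9 mcg/kg/min × 103.1818 kg = 1331.045 mcg/min
1331.045 mcg/min × 60 min/hr = 79862.73 mcg/hr
Rate = 79862.73 mcg/hr ÷ 4464.286 mcg/mL = 17.88925 mL/hr
Time remaining = 44.35119 mL ÷ 17.88925 mL/hr = 2.479209 hr

2.5 hours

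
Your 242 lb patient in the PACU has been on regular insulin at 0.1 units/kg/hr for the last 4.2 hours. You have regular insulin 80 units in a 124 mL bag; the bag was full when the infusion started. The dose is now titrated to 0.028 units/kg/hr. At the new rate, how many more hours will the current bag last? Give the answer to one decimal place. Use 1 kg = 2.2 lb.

Initial rate:
Weight = 242 lb ÷ 2.2 lb/kg = 110 kg
Dose = 0.1 units/kg/hr × 110 kg = 11 units/hr
Concentration = 80 units ÷ 124 mL = 0.6451613 units/mL
Rate = 11 units/hr ÷ 0.6451613 units/mL = 17.05 mL/hr
Volume infused so far = 17.05 mL/hr × 4.2 hr = 71.61 mL
Volume remaining = 124 − 71.61 = 52.39 mL
New rate:
Dose = 0.028 units/kg/hr × 110 kg = 3.08 units/hr
Rate = 3.08 units/hr ÷ 0.6451613 units/mL = 4.774 mL/hr
Time remaining = 52.39 mL ÷ 4.774 mL/hr = 10.97403 hr

11.0 hours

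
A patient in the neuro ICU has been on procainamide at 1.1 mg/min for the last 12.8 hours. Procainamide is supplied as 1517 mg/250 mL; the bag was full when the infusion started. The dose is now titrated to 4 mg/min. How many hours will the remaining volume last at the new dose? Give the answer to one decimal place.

2.8 hours

Initial rate:
1.1 mg/min × 60 min/hr = 66 mg/hr
Concentration = 1517 mg ÷ 250 mL = 6.068 mg/mL
Rate = 66 mg/hr ÷ 6.068 mg/mL = 10.87673 mL/hr
Volume infused so far = 10.87673 mL/hr × 12.8 hr = 139.2221 mL
Volume remaining = 250 − 139.2221 = 110.7779 mL
New rate:
4 mg/min × 60 min/hr = 240 mg/hr
Rate = 240 mg/hr ÷ 6.068 mg/mL = 39.55175 mL/hr
Time remaining = 110.7779 mL ÷ 39.55175 mL/hr = 2.800833 hr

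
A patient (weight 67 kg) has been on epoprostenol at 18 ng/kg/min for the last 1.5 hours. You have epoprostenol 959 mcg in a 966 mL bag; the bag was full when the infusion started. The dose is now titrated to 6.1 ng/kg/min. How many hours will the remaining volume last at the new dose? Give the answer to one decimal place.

34.7 hours

Initial rate:
Dose = 18 ng/kg/min × 67 kg = 1206 ng/min
1206 ng/min × 60 min/hr = 72360 ng/hr
Concentration = 959 mcg ÷ 966 mL = 0.9927536 mcg/mL = 992.7536 ng/mL
Rate = 72360 ng/hr ÷ 992.7536 ng/mL = 72.88818 mL/hr
Volume infused so far = 72.88818 mL/hr × 1.5 hr = 109.3323 mL
Volume remaining = 966 − 109.3323 = 856.6677 mL
New rate:
Dose = 6.1 ng/kg/min × 67 kg = 408.7 ng/min
408.7 ng/min × 60 min/hr = 24522 ng/hr
Rate = 24522 ng/hr ÷ 992.7536 ng/mL = 24.70099 mL/hr
Time remaining = 856.6677 mL ÷ 24.70099 mL/hr = 34.68151 hr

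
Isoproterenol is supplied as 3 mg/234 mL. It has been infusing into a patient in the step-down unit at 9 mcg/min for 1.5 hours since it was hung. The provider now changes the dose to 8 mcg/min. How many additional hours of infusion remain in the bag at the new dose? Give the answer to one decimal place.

4.6 hours

Initial rate:
9 mcg/min × 60 min/hr = 540 mcg/hr
Concentration = 3 mg ÷ 234 mL = 0.01282051 mg/mL = 12.82051 mcg/mL
Rate = 540 mcg/hr ÷ 12.82051 mcg/mL = 42.12 mL/hr
Volume infused so far = 42.12 mL/hr × 1.5 hr = 63.18 mL
Volume remaining = 234 − 63.18 = 170.82 mL
New rate:
8 mcg/min × 60 min/hr = 480 mcg/hr
Rate = 480 mcg/hr ÷ 12.82051 mcg/mL = 37.44 mL/hr
Time remaining = 170.82 mL ÷ 37.44 mL/hr = 4.5625 hr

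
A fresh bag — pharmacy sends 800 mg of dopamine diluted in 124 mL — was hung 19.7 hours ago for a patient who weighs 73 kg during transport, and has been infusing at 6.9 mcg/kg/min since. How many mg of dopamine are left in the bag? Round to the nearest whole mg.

205 mg

Dose = 6.9 mcg/kg/min × 73 kg = 503.7 mcg/min
503.7 mcg/min × 60 min/hr = 30222 mcg/hr
Concentration = 800 mg ÷ 124 mL = 6.451613 mg/mL = 6451.613 mcg/mL
Rate = 30222 mcg/hr ÷ 6451.613 mcg/mL = 4.68441 mL/hr
Volume infused = 4.68441 mL/hr × 19.7 hr = 92.28288 mL
Volume remaining = 124 − 92.28288 = 31.71712 mL
Drug remaining = 31.71712 mL × 6451.613 mcg/mL = 204626.6 mcg = 204.6266 mg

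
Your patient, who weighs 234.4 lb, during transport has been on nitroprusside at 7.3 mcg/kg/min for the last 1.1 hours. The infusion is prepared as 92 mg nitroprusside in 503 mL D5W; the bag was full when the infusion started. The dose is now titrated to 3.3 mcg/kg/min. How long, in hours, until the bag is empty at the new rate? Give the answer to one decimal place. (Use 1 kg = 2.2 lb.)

1.9 hours

Initial rate:
Weight = 234.4 lb ÷ 2.2 lb/kg = 106.5455 kg
Dose = 7.3 mcg/kg/min × 106.5455 kg = 777.7818 mcg/min
777.7818 mcg/min × 60 min/hr = 46666.91 mcg/hr
Concentration = 92 mg ÷ 503 mL = 0.1829026 mg/mL = 182.9026 mcg/mL
Rate = 46666.91 mcg/hr ÷ 182.9026 mcg/mL = 255.1463 mL/hr
Volume infused so far = 255.1463 mL/hr × 1.1 hr = 280.6609 mL
Volume remaining = 503 − 280.6609 = 222.3391 mL
New rate:
Dose = 3.3 mcg/kg/min × 106.5455 kg = 351.6 mcg/min
351.6 mcg/min × 60 min/hr = 21096 mcg/hr
Rate = 21096 mcg/hr ÷ 182.9026 mcg/mL = 115.3401 mL/hr
Time remaining = 222.3391 mL ÷ 115.3401 mL/hr = 1.927683 hr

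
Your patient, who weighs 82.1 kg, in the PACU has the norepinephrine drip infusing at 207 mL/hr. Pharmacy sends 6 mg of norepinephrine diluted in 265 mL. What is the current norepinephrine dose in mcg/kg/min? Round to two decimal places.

Concentration = 6 mg ÷ 265 mL = 0.02264151 mg/mL = 22.64151 mcg/mL
Drug rate = 207 mL/hr × 22.64151 mcg/mL = 4686.792 mcg/hr
4686.792 mcg/hr ÷ 60 min/hr = 78.11321 mcg/min
78.11321 mcg/min ÷ 82.1 kg = 0.9514398 mcg/kg/min

0.95 mcg/kg/min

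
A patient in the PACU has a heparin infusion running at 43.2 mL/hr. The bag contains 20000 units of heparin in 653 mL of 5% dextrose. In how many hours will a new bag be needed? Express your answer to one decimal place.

15.1 hours

Duration = 653 mL ÷ 43.2 mL/hr = 15.11574 hr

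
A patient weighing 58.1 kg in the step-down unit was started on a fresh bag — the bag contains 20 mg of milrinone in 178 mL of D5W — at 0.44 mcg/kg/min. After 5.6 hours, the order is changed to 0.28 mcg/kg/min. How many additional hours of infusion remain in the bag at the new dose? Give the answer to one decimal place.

11.7 hours

Initial rate:
Dose = 0.44 mcg/kg/min × 58.1 kg = 25.564 mcg/min
25.564 mcg/min × 60 min/hr = 1533.84 mcg/hr
Concentration = 20 mg ÷ 178 mL = 0.1123596 mg/mL = 112.3596 mcg/mL
Rate = 1533.84 mcg/hr ÷ 112.3596 mcg/mL = 13.65118 mL/hr
Volume infused so far = 13.65118 mL/hr × 5.6 hr = 76.44659 mL
Volume remaining = 178 − 76.44659 = 101.5534 mL
New rate:
Dose = 0.28 mcg/kg/min × 58.1 kg = 16.268 mcg/min
16.268 mcg/min × 60 min/hr = 976.08 mcg/hr
Rate = 976.08 mcg/hr ÷ 112.3596 mcg/mL = 8.687112 mL/hr
Time remaining = 101.5534 mL ÷ 8.687112 mL/hr = 11.69012 hr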